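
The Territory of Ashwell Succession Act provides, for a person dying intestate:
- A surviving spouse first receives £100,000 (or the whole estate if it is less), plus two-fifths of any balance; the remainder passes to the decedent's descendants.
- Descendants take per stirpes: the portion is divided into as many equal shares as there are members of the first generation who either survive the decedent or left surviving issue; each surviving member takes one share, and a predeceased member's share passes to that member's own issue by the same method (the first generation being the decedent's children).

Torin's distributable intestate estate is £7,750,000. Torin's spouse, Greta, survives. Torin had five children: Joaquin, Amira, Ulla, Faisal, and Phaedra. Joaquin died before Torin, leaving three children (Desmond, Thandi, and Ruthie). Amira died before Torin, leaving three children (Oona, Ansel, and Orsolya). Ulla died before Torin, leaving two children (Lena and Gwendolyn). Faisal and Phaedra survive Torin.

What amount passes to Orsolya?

Orsolya receives £306,000.

Greta first takes £100,000, leaving a balance of £7,650,000. Greta then takes two-fifths of the balance (£3,060,000), for a total of £3,160,000. The remaining £4,590,000 passes to the descendants.
The descendants' portion (£4,590,000) is divided into 5 shares of £918,000: Faisal and Phaedra each take £918,000; Joaquin's £918,000 share passes to Joaquin's issue; Amira's £918,000 share passes to Amira's issue; Ulla's £918,000 share passes to Ulla's issue.
Joaquin's share (£918,000) is divided into 3 shares of £306,000: Desmond, Thandi, and Ruthie each take £306,000.
Amira's share (£918,000) is divided into 3 shares of £306,000: Oona, Ansel, and Orsolya each take £306,000.
Ulla's share (£918,000) is divided into 2 shares of £459,000: Lena and Gwendolyn each take £459,000.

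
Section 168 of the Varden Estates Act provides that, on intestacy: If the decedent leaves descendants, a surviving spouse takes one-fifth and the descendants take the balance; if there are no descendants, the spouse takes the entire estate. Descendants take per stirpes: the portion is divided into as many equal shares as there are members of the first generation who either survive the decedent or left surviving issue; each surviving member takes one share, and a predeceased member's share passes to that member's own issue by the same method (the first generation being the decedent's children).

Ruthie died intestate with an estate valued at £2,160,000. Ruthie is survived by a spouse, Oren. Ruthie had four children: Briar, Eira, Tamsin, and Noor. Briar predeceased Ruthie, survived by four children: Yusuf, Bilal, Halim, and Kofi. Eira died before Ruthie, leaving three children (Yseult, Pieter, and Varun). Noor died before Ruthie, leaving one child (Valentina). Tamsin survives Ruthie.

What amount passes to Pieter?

Pieter receives £144,000.

Oren takes one-fifth of £2,160,000 = £432,000. The remaining £1,728,000 passes to the descendants.
The descendants' portion (£1,728,000) is divided into 4 shares of £432,000: Tamsin takes £432,000; Briar's £432,000 share passes to Briar's issue; Eira's £432,000 share passes to Eira's issue; Noor's £432,000 share passes to Noor's issue.
Briar's share (£432,000) is divided into 4 shares of £108,000: Yusuf, Bilal, Halim, and Kofi each take £108,000.
Eira's share (£432,000) is divided into 3 shares of £144,000: Yseult, Pieter, and Varun each take £144,000.
Noor's share (£432,000) passes entirely to Valentina.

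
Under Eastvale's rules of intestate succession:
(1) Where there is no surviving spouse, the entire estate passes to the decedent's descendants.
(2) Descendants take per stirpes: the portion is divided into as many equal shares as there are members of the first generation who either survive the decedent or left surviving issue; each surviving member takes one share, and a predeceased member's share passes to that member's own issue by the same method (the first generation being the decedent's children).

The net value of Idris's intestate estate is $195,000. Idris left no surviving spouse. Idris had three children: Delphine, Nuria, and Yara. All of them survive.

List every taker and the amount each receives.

Delphine: $65,000; Nuria: $65,000; Yara: $65,000

The entire $195,000 passes to the descendants.
That amount ($195,000) is divided into 3 shares of $65,000: Delphine, Nuria, and Yara each take $65,000.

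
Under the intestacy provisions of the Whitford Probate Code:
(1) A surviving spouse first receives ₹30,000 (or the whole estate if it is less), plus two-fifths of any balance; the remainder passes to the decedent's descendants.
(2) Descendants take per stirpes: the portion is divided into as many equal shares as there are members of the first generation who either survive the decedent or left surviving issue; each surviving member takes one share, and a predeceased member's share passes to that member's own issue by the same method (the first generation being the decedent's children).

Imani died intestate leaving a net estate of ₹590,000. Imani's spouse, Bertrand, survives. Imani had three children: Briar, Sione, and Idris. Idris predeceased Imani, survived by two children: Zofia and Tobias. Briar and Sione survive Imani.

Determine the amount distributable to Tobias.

Tobias receives ₹56,000.

Bertrand first takes ₹30,000, leaving a balance of ₹560,000. Bertrand then takes two-fifths of the balance (₹224,000), for a total of ₹254,000. The remaining ₹336,000 passes to the descendants.
The descendants' portion (₹336,000) is divided into 3 shares of ₹112,000: Briar and Sione each take ₹112,000; Idris's ₹112,000 share passes to Idris's issue.
Idris's share (₹112,000) is divided into 2 shares of ₹56,000: Zofia and Tobias each take ₹56,000.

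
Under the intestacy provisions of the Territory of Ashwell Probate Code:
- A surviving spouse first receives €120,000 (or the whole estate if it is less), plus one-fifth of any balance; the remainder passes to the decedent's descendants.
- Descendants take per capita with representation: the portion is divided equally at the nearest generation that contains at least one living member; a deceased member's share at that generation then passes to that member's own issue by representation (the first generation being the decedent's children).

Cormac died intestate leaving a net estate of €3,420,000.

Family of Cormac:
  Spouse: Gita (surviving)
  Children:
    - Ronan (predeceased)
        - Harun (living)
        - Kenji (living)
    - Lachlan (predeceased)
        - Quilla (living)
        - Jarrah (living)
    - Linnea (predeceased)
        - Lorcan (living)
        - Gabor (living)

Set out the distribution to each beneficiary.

Gita first takes €120,000, leaving a balance of €3,300,000. Gita then takes one-fifth of the balance (€660,000), for a total of €780,000. The remaining €2,640,000 passes to the descendants.
No child survives, so the initial division is made at the grandchildren's generation.
The descendants' portion (€2,640,000) is divided into 6 shares of €440,000: Harun, Kenji, Quilla, Jarrah, Lorcan, and Gabor each take €440,000.

Gita: €780,000; Harun: €440,000; Kenji: €440,000; Quilla: €440,000; Jarrah: €440,000; Lorcan: €440,000; Gabor: €440,000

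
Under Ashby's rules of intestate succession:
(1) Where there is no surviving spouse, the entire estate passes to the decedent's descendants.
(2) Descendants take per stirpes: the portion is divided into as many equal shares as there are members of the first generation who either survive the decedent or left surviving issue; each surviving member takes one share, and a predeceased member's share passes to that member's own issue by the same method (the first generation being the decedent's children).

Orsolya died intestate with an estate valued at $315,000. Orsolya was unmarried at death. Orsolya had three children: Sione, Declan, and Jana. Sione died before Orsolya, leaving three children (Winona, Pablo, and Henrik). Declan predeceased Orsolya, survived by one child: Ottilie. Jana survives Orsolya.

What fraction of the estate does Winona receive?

The entire $315,000 passes to the descendants.
That amount ($315,000) is divided into 3 shares of $105,000: Jana takes $105,000; Sione's $105,000 share passes to Sione's issue; Declan's $105,000 share passes to Declan's issue.
Sione's share ($105,000) is divided into 3 shares of $35,000: Winona, Pablo, and Henrik each take $35,000.
Declan's share ($105,000) passes entirely to Ottilie.

Winona receives 1/9 of the estate.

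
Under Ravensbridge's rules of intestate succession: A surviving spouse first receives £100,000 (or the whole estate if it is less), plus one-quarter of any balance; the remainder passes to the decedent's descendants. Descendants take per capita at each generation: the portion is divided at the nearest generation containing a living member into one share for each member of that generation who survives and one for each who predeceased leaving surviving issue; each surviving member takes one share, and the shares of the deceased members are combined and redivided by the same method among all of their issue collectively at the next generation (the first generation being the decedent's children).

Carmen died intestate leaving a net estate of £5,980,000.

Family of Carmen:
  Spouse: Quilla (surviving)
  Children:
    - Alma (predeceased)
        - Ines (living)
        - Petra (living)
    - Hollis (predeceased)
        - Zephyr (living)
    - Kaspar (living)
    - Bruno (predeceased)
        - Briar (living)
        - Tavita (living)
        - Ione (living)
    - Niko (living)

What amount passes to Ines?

Ines receives £441,000.

Quilla first takes £100,000, leaving a balance of £5,880,000. Quilla then takes one-quarter of the balance (£1,470,000), for a total of £1,570,000. The remaining £4,410,000 passes to the descendants.
The descendants' portion (£4,410,000) is divided at the children's generation into 5 shares of £882,000. Kaspar and Niko each take £882,000. The 3 shares of the deceased (Alma, Hollis, and Bruno) are combined into a pool of £2,646,000.
That pool (£2,646,000) is divided at the grandchildren's generation equally among Ines, Petra, Zephyr, Briar, Tavita, and Ione: £441,000 each.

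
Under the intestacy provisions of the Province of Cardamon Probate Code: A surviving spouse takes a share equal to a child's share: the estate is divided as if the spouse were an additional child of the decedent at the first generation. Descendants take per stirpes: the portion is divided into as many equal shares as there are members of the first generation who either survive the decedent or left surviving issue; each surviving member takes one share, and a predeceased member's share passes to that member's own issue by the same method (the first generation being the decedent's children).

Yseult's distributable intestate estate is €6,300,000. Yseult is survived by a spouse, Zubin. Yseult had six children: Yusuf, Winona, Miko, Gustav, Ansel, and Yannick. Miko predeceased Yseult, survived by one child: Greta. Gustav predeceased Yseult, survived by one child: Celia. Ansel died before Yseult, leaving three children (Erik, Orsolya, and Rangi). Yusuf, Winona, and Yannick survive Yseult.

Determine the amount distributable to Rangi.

The spouse counts as an additional share at the children's level, so there are 7 primary shares of €900,000. Zubin takes one such share (€900,000).
The children's combined portion (€5,400,000) is divided into 6 shares of €900,000: Yusuf, Winona, and Yannick each take €900,000; Miko's €900,000 share passes to Miko's issue; Gustav's €900,000 share passes to Gustav's issue; Ansel's €900,000 share passes to Ansel's issue.
Miko's share (€900,000) passes entirely to Greta.
Gustav's share (€900,000) passes entirely to Celia.
Ansel's share (€900,000) is divided into 3 shares of €300,000: Erik, Orsolya, and Rangi each take €300,000.

Rangi receives €300,000.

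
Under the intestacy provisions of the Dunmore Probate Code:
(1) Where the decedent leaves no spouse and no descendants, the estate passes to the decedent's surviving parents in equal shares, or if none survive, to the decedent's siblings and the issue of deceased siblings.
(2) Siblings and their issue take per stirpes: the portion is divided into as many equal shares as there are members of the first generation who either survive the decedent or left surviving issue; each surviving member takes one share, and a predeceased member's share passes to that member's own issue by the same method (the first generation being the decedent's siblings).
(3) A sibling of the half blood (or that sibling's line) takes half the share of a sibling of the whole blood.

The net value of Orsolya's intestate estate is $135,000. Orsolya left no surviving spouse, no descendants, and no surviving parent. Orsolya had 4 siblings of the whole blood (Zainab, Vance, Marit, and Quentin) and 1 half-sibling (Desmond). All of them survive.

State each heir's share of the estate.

The entire $135,000 passes to the siblings and their issue.
Counting each half-blood sibling's line as half a unit, there are 9/2 units in $135,000, so one unit is $30,000. Whole-blood lines (Zainab, Vance, Marit, and Quentin) take $30,000 each; half-blood lines (Desmond) take $15,000 each.

Desmond: $15,000; Zainab: $30,000; Vance: $30,000; Marit: $30,000; Quentin: $30,000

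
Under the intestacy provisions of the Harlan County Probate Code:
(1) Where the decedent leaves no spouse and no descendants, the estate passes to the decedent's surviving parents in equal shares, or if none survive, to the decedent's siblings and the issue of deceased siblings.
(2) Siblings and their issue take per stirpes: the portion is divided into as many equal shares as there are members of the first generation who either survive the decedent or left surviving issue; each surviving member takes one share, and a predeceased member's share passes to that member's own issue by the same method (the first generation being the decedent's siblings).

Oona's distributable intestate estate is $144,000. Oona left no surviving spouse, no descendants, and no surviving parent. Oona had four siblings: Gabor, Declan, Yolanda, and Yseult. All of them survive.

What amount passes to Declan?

The entire $144,000 passes to the siblings and their issue.
That amount ($144,000) is divided into 4 shares of $36,000: Gabor, Declan, Yolanda, and Yseult each take $36,000.

Declan receives $36,000.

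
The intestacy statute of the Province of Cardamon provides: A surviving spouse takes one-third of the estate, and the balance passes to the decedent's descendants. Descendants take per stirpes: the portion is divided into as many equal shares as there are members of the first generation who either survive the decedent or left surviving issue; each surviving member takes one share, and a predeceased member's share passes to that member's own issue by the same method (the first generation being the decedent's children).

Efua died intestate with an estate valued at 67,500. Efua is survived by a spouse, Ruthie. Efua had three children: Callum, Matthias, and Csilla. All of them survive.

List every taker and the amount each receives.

Ruthie: 22,500; Callum: 15,000; Matthias: 15,000; Csilla: 15,000

Ruthie takes one-third of 67,500 = 22,500. The remaining 45,000 passes to the descendants.
The descendants' portion (45,000) is divided into 3 shares of 15,000: Callum, Matthias, and Csilla each take 15,000.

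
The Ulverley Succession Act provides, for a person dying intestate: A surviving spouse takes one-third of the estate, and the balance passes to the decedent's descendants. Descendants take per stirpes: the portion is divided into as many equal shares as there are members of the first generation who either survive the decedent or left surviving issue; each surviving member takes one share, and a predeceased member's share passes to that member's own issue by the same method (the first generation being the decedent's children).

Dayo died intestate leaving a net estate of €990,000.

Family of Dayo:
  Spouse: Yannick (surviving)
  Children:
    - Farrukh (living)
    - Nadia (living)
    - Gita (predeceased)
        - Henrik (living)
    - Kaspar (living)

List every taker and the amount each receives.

Yannick: €330,000; Farrukh: €165,000; Nadia: €165,000; Henrik: €165,000; Kaspar: €165,000

Yannick takes one-third of €990,000 = €330,000. The remaining €660,000 passes to the descendants.
The descendants' portion (€660,000) is divided into 4 shares of €165,000: Farrukh, Nadia, and Kaspar each take €165,000; Gita's €165,000 share passes to Gita's issue.
Gita's share (€165,000) passes entirely to Henrik.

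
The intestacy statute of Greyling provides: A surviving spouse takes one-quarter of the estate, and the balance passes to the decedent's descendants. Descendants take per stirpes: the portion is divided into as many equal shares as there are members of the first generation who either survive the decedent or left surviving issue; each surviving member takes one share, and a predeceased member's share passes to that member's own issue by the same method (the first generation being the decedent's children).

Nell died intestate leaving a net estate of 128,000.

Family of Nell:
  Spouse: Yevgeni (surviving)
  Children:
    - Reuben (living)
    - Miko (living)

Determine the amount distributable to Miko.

Yevgeni takes one-quarter of 128,000 = 32,000. The remaining 96,000 passes to the descendants.
The descendants' portion (96,000) is divided into 2 shares of 48,000: Reuben and Miko each take 48,000.

Miko receives 48,000.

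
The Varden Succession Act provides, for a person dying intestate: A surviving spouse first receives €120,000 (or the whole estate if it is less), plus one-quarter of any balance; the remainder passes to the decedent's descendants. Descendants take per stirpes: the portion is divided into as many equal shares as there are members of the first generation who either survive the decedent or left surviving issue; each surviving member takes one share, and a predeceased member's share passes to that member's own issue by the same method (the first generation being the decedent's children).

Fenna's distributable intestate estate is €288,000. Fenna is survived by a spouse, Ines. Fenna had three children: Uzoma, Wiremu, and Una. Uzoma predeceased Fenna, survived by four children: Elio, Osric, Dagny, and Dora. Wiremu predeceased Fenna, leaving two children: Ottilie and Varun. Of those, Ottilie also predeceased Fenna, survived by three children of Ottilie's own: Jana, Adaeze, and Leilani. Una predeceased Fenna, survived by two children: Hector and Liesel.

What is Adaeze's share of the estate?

Adaeze receives €7,000.

Ines first takes €120,000, leaving a balance of €168,000. Ines then takes one-quarter of the balance (€42,000), for a total of €162,000. The remaining €126,000 passes to the descendants.
The descendants' portion (€126,000) is divided into 3 shares of €42,000: Uzoma's €42,000 share passes to Uzoma's issue; Wiremu's €42,000 share passes to Wiremu's issue; Una's €42,000 share passes to Una's issue.
Uzoma's share (€42,000) is divided into 4 shares of €10,500: Elio, Osric, Dagny, and Dora each take €10,500.
Wiremu's share (€42,000) is divided into 2 shares of €21,000: Varun takes €21,000; Ottilie's €21,000 share passes to Ottilie's issue.
Ottilie's share (€21,000) is divided into 3 shares of €7,000: Jana, Adaeze, and Leilani each take €7,000.
Una's share (€42,000) is divided into 2 shares of €21,000: Hector and Liesel each take €21,000.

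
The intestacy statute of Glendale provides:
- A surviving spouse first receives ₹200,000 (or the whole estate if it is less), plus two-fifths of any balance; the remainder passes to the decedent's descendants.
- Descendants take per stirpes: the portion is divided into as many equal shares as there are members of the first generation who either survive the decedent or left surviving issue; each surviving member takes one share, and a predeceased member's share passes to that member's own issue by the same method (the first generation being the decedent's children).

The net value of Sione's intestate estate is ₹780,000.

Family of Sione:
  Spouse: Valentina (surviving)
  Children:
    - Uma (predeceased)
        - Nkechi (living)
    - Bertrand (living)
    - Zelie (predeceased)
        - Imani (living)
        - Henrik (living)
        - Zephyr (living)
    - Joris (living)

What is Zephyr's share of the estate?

Valentina first takes ₹200,000, leaving a balance of ₹580,000. Valentina then takes two-fifths of the balance (₹232,000), for a total of ₹432,000. The remaining ₹348,000 passes to the descendants.
The descendants' portion (₹348,000) is divided into 4 shares of ₹87,000: Bertrand and Joris each take ₹87,000; Uma's ₹87,000 share passes to Uma's issue; Zelie's ₹87,000 share passes to Zelie's issue.
Uma's share (₹87,000) passes entirely to Nkechi.
Zelie's share (₹87,000) is divided into 3 shares of ₹29,000: Imani, Henrik, and Zephyr each take ₹29,000.

Zephyr receives ₹29,000.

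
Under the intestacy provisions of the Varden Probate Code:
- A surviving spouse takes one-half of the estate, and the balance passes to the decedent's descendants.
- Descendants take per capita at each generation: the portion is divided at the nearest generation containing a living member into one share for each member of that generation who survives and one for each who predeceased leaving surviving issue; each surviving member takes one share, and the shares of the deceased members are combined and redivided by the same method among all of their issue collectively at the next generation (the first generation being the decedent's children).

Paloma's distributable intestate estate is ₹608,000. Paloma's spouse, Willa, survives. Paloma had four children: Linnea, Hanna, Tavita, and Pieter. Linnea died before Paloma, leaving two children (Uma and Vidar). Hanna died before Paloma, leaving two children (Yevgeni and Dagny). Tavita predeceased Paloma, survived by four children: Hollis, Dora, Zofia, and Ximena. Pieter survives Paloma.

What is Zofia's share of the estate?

Zofia receives ₹28,500.

Willa takes one-half of ₹608,000 = ₹304,000. The remaining ₹304,000 passes to the descendants.
The descendants' portion (₹304,000) is divided at the children's generation into 4 shares of ₹76,000. Pieter takes ₹76,000. The 3 shares of the deceased (Linnea, Hanna, and Tavita) are combined into a pool of ₹228,000.
That pool (₹228,000) is divided at the grandchildren's generation equally among Uma, Vidar, Yevgeni, Dagny, Hollis, Dora, Zofia, and Ximena: ₹28,500 each.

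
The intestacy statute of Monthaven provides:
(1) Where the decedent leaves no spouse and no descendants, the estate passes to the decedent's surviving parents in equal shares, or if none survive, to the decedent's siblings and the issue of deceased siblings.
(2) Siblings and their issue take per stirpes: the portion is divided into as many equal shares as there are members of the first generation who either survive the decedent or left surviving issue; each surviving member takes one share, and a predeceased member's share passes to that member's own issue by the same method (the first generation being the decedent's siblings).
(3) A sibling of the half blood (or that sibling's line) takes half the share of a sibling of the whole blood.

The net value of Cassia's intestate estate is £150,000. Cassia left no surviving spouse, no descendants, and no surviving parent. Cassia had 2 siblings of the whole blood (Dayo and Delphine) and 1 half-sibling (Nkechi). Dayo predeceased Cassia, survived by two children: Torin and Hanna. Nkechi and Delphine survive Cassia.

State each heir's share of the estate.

Torin: £30,000; Hanna: £30,000; Nkechi: £30,000; Delphine: £60,000

The entire £150,000 passes to the siblings and their issue.
Counting each half-blood sibling's line as half a unit, there are 5/2 units in £150,000, so one unit is £60,000. Whole-blood lines (Dayo and Delphine) take £60,000 each; half-blood lines (Nkechi) take £30,000 each.
Dayo's share (£60,000) is divided into 2 shares of £30,000: Torin and Hanna each take £30,000.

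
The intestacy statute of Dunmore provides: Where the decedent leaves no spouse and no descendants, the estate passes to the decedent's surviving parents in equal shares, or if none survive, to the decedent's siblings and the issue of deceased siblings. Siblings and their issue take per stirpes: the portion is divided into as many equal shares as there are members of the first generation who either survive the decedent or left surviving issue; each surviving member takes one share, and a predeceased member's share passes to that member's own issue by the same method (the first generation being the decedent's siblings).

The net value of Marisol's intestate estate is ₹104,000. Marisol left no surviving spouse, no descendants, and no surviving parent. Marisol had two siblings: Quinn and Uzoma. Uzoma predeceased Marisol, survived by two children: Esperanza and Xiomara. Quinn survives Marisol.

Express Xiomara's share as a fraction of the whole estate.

The entire ₹104,000 passes to the siblings and their issue.
That amount (₹104,000) is divided into 2 shares of ₹52,000: Quinn takes ₹52,000; Uzoma's ₹52,000 share passes to Uzoma's issue.
Uzoma's share (₹52,000) is divided into 2 shares of ₹26,000: Esperanza and Xiomara each take ₹26,000.

Xiomara receives 1/4 of the estate.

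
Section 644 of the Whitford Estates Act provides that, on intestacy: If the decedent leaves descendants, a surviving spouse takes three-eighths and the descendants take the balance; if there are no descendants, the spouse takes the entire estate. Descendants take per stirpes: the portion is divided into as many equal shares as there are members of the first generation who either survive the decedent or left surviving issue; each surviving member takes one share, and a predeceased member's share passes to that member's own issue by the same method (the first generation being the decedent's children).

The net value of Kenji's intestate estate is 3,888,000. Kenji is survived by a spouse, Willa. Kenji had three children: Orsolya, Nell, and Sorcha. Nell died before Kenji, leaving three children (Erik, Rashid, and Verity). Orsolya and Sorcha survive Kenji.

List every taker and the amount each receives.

Willa: 1,458,000; Orsolya: 810,000; Erik: 270,000; Rashid: 270,000; Verity: 270,000; Sorcha: 810,000

Willa takes three-eighths of 3,888,000 = 1,458,000. The remaining 2,430,000 passes to the descendants.
The descendants' portion (2,430,000) is divided into 3 shares of 810,000: Orsolya and Sorcha each take 810,000; Nell's 810,000 share passes to Nell's issue.
Nell's share (810,000) is divided into 3 shares of 270,000: Erik, Rashid, and Verity each take 270,000.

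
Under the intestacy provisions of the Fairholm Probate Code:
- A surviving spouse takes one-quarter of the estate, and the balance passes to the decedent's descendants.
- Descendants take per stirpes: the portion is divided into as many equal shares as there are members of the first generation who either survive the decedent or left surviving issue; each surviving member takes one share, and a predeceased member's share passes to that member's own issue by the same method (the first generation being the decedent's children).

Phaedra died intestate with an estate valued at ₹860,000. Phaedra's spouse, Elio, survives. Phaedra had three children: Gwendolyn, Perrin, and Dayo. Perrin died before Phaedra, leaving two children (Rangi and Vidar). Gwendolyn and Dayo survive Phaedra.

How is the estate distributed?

Elio takes one-quarter of ₹860,000 = ₹215,000. The remaining ₹645,000 passes to the descendants.
The descendants' portion (₹645,000) is divided into 3 shares of ₹215,000: Gwendolyn and Dayo each take ₹215,000; Perrin's ₹215,000 share passes to Perrin's issue.
Perrin's share (₹215,000) is divided into 2 shares of ₹107,500: Rangi and Vidar each take ₹107,500.

Elio: ₹215,000; Gwendolyn: ₹215,000; Rangi: ₹107,500; Vidar: ₹107,500; Dayo: ₹215,000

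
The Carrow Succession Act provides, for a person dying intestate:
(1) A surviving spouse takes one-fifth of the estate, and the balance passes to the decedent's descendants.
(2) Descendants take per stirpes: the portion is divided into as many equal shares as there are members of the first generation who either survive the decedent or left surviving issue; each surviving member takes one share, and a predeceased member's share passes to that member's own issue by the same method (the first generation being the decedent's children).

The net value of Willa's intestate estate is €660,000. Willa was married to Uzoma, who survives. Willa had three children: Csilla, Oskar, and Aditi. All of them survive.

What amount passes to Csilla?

Uzoma takes one-fifth of €660,000 = €132,000. The remaining €528,000 passes to the descendants.
The descendants' portion (€528,000) is divided into 3 shares of €176,000: Csilla, Oskar, and Aditi each take €176,000.

Csilla receives €176,000.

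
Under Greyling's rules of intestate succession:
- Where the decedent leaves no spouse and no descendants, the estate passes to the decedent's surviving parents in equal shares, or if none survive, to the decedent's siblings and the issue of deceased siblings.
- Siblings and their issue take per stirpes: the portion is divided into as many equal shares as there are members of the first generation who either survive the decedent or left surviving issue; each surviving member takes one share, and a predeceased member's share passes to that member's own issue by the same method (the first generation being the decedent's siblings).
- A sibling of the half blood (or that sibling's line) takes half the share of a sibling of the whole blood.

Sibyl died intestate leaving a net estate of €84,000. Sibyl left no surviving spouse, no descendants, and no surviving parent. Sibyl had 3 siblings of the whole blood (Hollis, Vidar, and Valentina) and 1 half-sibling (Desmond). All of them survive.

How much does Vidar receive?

The entire €84,000 passes to the siblings and their issue.
Counting each half-blood sibling's line as half a unit, there are 7/2 units in €84,000, so one unit is €24,000. Whole-blood lines (Hollis, Vidar, and Valentina) take €24,000 each; half-blood lines (Desmond) take €12,000 each.

Vidar receives €24,000.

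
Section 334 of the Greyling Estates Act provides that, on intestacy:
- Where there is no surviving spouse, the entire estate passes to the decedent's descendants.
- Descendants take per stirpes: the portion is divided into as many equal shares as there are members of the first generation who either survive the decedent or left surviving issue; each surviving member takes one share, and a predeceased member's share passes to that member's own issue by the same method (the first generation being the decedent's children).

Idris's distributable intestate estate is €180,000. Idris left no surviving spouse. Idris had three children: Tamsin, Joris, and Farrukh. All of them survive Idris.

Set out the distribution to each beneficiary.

The entire €180,000 passes to the descendants.
That amount (€180,000) is divided into 3 shares of €60,000: Tamsin, Joris, and Farrukh each take €60,000.

Tamsin: €60,000; Joris: €60,000; Farrukh: €60,000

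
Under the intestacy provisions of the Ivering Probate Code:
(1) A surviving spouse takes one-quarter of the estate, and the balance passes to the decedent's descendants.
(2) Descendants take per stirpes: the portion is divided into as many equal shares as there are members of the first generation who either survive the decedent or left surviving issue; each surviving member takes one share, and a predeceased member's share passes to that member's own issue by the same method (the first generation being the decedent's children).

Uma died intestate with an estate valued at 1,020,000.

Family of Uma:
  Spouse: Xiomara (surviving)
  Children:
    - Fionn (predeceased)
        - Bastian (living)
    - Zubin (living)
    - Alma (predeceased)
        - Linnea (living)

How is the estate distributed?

Xiomara: 255,000; Bastian: 255,000; Zubin: 255,000; Linnea: 255,000

Xiomara takes one-quarter of 1,020,000 = 255,000. The remaining 765,000 passes to the descendants.
The descendants' portion (765,000) is divided into 3 shares of 255,000: Zubin takes 255,000; Fionn's 255,000 share passes to Fionn's issue; Alma's 255,000 share passes to Alma's issue.
Fionn's share (255,000) passes entirely to Bastian.
Alma's share (255,000) passes entirely to Linnea.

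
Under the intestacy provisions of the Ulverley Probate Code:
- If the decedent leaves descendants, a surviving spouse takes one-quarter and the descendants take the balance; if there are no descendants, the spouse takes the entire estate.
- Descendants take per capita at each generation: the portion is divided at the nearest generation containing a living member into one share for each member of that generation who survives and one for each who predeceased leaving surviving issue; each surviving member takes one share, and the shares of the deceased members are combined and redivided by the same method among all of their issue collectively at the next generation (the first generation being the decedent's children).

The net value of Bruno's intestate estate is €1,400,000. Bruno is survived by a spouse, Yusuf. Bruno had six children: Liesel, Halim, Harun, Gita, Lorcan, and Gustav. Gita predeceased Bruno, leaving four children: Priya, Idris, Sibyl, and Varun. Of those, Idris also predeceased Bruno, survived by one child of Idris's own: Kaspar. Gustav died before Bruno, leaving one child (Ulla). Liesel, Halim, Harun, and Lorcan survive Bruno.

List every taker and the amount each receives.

Yusuf: €350,000; Liesel: €175,000; Halim: €175,000; Harun: €175,000; Priya: €70,000; Kaspar: €70,000; Sibyl: €70,000; Varun: €70,000; Lorcan: €175,000; Ulla: €70,000

Yusuf takes one-quarter of €1,400,000 = €350,000. The remaining €1,050,000 passes to the descendants.
The descendants' portion (€1,050,000) is divided at the children's generation into 6 shares of €175,000. Liesel, Halim, Harun, and Lorcan each take €175,000. The 2 shares of the deceased (Gita and Gustav) are combined into a pool of €350,000.
That pool (€350,000) is divided at the grandchildren's generation into 5 shares of €70,000. Priya, Sibyl, Varun, and Ulla each take €70,000. The remaining share for the deceased Idris (€70,000) is carried to the next generation.
That pool (€70,000) passes entirely to Kaspar, the sole taker at the great-grandchildren's generation.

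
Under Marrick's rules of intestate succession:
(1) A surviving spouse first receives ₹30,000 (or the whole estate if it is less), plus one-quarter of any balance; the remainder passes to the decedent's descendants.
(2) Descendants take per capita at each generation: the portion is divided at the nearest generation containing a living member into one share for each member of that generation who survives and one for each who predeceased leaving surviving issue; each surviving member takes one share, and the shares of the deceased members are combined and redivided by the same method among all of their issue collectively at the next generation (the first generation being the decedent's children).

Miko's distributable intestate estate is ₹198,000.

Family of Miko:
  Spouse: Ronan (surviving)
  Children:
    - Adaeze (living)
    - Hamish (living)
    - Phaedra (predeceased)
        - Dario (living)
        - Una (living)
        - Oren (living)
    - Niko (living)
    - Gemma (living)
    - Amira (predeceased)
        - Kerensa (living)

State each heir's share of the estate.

Ronan first takes ₹30,000, leaving a balance of ₹168,000. Ronan then takes one-quarter of the balance (₹42,000), for a total of ₹72,000. The remaining ₹126,000 passes to the descendants.
The descendants' portion (₹126,000) is divided at the children's generation into 6 shares of ₹21,000. Adaeze, Hamish, Niko, and Gemma each take ₹21,000. The 2 shares of the deceased (Phaedra and Amira) are combined into a pool of ₹42,000.
That pool (₹42,000) is divided at the grandchildren's generation equally among Dario, Una, Oren, and Kerensa: ₹10,500 each.

Ronan: ₹72,000; Adaeze: ₹21,000; Hamish: ₹21,000; Dario: ₹10,500; Una: ₹10,500; Oren: ₹10,500; Niko: ₹21,000; Gemma: ₹21,000; Kerensa: ₹10,500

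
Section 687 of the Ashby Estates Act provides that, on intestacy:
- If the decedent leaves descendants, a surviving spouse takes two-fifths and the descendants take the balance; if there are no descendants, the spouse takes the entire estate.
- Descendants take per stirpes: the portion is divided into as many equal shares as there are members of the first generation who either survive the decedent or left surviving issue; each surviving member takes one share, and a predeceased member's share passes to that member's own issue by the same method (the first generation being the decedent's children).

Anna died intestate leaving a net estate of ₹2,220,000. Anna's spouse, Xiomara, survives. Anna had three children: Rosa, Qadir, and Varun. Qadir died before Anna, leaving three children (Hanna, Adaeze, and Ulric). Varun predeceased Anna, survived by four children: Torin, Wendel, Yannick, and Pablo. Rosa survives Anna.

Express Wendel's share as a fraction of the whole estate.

Wendel receives 1/20 of the estate.

Xiomara takes two-fifths of ₹2,220,000 = ₹888,000. The remaining ₹1,332,000 passes to the descendants.
The descendants' portion (₹1,332,000) is divided into 3 shares of ₹444,000: Rosa takes ₹444,000; Qadir's ₹444,000 share passes to Qadir's issue; Varun's ₹444,000 share passes to Varun's issue.
Qadir's share (₹444,000) is divided into 3 shares of ₹148,000: Hanna, Adaeze, and Ulric each take ₹148,000.
Varun's share (₹444,000) is divided into 4 shares of ₹111,000: Torin, Wendel, Yannick, and Pablo each take ₹111,000.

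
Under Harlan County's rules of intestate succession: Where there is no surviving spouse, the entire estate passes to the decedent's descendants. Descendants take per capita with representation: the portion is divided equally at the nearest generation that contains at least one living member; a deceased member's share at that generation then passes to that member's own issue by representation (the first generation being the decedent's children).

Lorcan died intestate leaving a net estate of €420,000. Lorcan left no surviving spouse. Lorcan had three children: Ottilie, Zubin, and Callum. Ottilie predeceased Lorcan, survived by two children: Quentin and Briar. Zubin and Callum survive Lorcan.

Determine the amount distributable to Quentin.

Quentin receives €70,000.

The entire €420,000 passes to the descendants.
That amount (€420,000) is divided into 3 shares of €140,000: Zubin and Callum each take €140,000; Ottilie's €140,000 share passes to Ottilie's issue.
Ottilie's share (€140,000) is divided into 2 shares of €70,000: Quentin and Briar each take €70,000.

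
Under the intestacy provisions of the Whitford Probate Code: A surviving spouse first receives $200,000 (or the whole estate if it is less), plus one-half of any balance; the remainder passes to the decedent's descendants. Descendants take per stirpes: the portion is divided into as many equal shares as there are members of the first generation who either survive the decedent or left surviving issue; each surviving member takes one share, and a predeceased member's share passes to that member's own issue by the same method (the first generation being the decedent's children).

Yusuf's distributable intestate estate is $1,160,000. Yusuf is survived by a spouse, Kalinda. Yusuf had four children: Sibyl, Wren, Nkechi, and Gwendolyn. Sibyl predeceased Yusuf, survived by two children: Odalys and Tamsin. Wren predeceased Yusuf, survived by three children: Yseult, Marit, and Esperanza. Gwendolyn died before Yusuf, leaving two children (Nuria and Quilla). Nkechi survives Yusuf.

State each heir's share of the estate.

Kalinda first takes $200,000, leaving a balance of $960,000. Kalinda then takes one-half of the balance ($480,000), for a total of $680,000. The remaining $480,000 passes to the descendants.
The descendants' portion ($480,000) is divided into 4 shares of $120,000: Nkechi takes $120,000; Sibyl's $120,000 share passes to Sibyl's issue; Wren's $120,000 share passes to Wren's issue; Gwendolyn's $120,000 share passes to Gwendolyn's issue.
Sibyl's share ($120,000) is divided into 2 shares of $60,000: Odalys and Tamsin each take $60,000.
Wren's share ($120,000) is divided into 3 shares of $40,000: Yseult, Marit, and Esperanza each take $40,000.
Gwendolyn's share ($120,000) is divided into 2 shares of $60,000: Nuria and Quilla each take $60,000.

Kalinda: $680,000; Odalys: $60,000; Tamsin: $60,000; Yseult: $40,000; Marit: $40,000; Esperanza: $40,000; Nkechi: $120,000; Nuria: $60,000; Quilla: $60,000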